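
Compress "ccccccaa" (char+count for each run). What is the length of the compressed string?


Input: ccccccaa
Runs:
  'c' x 6 => "c6"
  'a' x 2 => "a2"
Compressed: "c6a2"
Compressed length: 4

4


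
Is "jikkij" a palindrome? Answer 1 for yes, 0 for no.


Input: jikkij
Reversed: jikkij
  Compare pos 0 ('j') with pos 5 ('j'): match
  Compare pos 1 ('i') with pos 4 ('i'): match
  Compare pos 2 ('k') with pos 3 ('k'): match
Result: palindrome

1


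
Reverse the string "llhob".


Input: llhob
Reading characters right to left:
  Position 4: 'b'
  Position 3: 'o'
  Position 2: 'h'
  Position 1: 'l'
  Position 0: 'l'
Reversed: bohll

bohll


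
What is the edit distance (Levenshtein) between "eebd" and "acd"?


Computing edit distance: "eebd" -> "acd"
DP table:
           a    c    d
      0    1    2    3
  e   1    1    2    3
  e   2    2    2    3
  b   3    3    3    3
  d   4    4    4    3
Edit distance = dp[4][3] = 3

3


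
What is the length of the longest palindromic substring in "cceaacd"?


Input: "cceaacd"
Checking substrings for palindromes:
  [0:2] "cc" (len 2) => palindrome
  [3:5] "aa" (len 2) => palindrome
Longest palindromic substring: "cc" with length 2

2


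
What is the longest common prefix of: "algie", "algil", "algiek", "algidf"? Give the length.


Words: algie, algil, algiek, algidf
  Position 0: all 'a' => match
  Position 1: all 'l' => match
  Position 2: all 'g' => match
  Position 3: all 'i' => match
  Position 4: ('e', 'l', 'e', 'd') => mismatch, stop
LCP = "algi" (length 4)

4


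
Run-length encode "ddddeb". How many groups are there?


Input: ddddeb
Scanning for consecutive runs:
  Group 1: 'd' x 4 (positions 0-3)
  Group 2: 'e' x 1 (positions 4-4)
  Group 3: 'b' x 1 (positions 5-5)
Total groups: 3

3


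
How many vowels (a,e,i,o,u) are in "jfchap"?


Input: jfchap
Checking each character:
  'j' at position 0: consonant
  'f' at position 1: consonant
  'c' at position 2: consonant
  'h' at position 3: consonant
  'a' at position 4: vowel (running total: 1)
  'p' at position 5: consonant
Total vowels: 1

1


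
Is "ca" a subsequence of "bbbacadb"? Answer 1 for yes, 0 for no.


Check if "ca" is a subsequence of "bbbacadb"
Greedy scan:
  Position 0 ('b'): no match needed
  Position 1 ('b'): no match needed
  Position 2 ('b'): no match needed
  Position 3 ('a'): no match needed
  Position 4 ('c'): matches sub[0] = 'c'
  Position 5 ('a'): matches sub[1] = 'a'
  Position 6 ('d'): no match needed
  Position 7 ('b'): no match needed
All 2 characters matched => is a subsequence

1


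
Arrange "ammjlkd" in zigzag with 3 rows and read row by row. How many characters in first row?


Zigzag "ammjlkd" into 3 rows:
Placing characters:
  'a' => row 0
  'm' => row 1
  'm' => row 2
  'j' => row 1
  'l' => row 0
  'k' => row 1
  'd' => row 2
Rows:
  Row 0: "al"
  Row 1: "mjk"
  Row 2: "md"
First row length: 2

2


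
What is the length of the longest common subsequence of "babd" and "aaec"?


LCS of "babd" and "aaec"
DP table:
           a    a    e    c
      0    0    0    0    0
  b   0    0    0    0    0
  a   0    1    1    1    1
  b   0    1    1    1    1
  d   0    1    1    1    1
LCS length = dp[4][4] = 1

1


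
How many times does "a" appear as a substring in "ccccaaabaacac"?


Searching for "a" in "ccccaaabaacac"
Scanning each position:
  Position 0: "c" => no
  Position 1: "c" => no
  Position 2: "c" => no
  Position 3: "c" => no
  Position 4: "a" => MATCH
  Position 5: "a" => MATCH
  Position 6: "a" => MATCH
  Position 7: "b" => no
  Position 8: "a" => MATCH
  Position 9: "a" => MATCH
  Position 10: "c" => no
  Position 11: "a" => MATCH
  Position 12: "c" => no
Total occurrences: 6

6


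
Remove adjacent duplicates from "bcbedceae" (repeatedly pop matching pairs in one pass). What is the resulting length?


Input: bcbedceae
Stack-based adjacent duplicate removal:
  Read 'b': push. Stack: b
  Read 'c': push. Stack: bc
  Read 'b': push. Stack: bcb
  Read 'e': push. Stack: bcbe
  Read 'd': push. Stack: bcbed
  Read 'c': push. Stack: bcbedc
  Read 'e': push. Stack: bcbedce
  Read 'a': push. Stack: bcbedcea
  Read 'e': push. Stack: bcbedceae
Final stack: "bcbedceae" (length 9)

9


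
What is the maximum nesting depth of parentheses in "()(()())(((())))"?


Input: "()(()())(((())))"
Tracking depth:
  Position 0 '(': depth becomes 1
  Position 1 ')': depth becomes 0
  Position 2 '(': depth becomes 1
  Position 3 '(': depth becomes 2
  Position 4 ')': depth becomes 1
  Position 5 '(': depth becomes 2
  Position 6 ')': depth becomes 1
  Position 7 ')': depth becomes 0
  Position 8 '(': depth becomes 1
  Position 9 '(': depth becomes 2
  Position 10 '(': depth becomes 3
  Position 11 '(': depth becomes 4
  Position 12 ')': depth becomes 3
  Position 13 ')': depth becomes 2
  Position 14 ')': depth becomes 1
  Position 15 ')': depth becomes 0
Maximum depth reached: 4

4


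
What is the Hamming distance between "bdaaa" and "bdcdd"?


Comparing "bdaaa" and "bdcdd" position by position:
  Position 0: 'b' vs 'b' => same
  Position 1: 'd' vs 'd' => same
  Position 2: 'a' vs 'c' => differ
  Position 3: 'a' vs 'd' => differ
  Position 4: 'a' vs 'd' => differ
Total differences (Hamming distance): 3

3


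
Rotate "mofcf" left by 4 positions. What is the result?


Input: "mofcf", rotate left by 4
First 4 characters: "mofc"
Remaining characters: "f"
Concatenate remaining + first: "f" + "mofc" = "fmofc"

fmofc


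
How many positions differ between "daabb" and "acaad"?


Comparing "daabb" and "acaad" position by position:
  Position 0: 'd' vs 'a' => DIFFER
  Position 1: 'a' vs 'c' => DIFFER
  Position 2: 'a' vs 'a' => same
  Position 3: 'b' vs 'a' => DIFFER
  Position 4: 'b' vs 'd' => DIFFER
Positions that differ: 4

4


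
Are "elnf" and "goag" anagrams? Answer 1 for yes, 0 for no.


Strings: "elnf", "goag"
Sorted first:  efln
Sorted second: aggo
Differ at position 0: 'e' vs 'a' => not anagrams

0


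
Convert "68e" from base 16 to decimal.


Input: "68e" in base 16
Positional expansion:
  Digit '6' (value 6) x 16^2 = 1536
  Digit '8' (value 8) x 16^1 = 128
  Digit 'e' (value 14) x 16^0 = 14
Sum = 1678

1678


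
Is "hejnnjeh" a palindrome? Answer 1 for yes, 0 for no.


Input: hejnnjeh
Reversed: hejnnjeh
  Compare pos 0 ('h') with pos 7 ('h'): match
  Compare pos 1 ('e') with pos 6 ('e'): match
  Compare pos 2 ('j') with pos 5 ('j'): match
  Compare pos 3 ('n') with pos 4 ('n'): match
Result: palindrome

1


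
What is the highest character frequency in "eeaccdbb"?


Input: eeaccdbb
Character counts:
  'a': 1
  'b': 2
  'c': 2
  'd': 1
  'e': 2
Maximum frequency: 2

2


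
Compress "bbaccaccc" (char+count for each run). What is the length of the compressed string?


Input: bbaccaccc
Runs:
  'b' x 2 => "b2"
  'a' x 1 => "a1"
  'c' x 2 => "c2"
  'a' x 1 => "a1"
  'c' x 3 => "c3"
Compressed: "b2a1c2a1c3"
Compressed length: 10

10


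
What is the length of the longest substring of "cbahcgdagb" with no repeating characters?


Input: "cbahcgdagb"
Sliding window (track last position of each char):
  Position 0 ('c'): window [0,0] length 1 -- new best
  Position 1 ('b'): window [0,1] length 2 -- new best
  Position 2 ('a'): window [0,2] length 3 -- new best
  Position 3 ('h'): window [0,3] length 4 -- new best
  Position 4 ('c'): repeat (last at 0), move window start to 1
  Position 4 ('c'): window [1,4] length 4
  Position 5 ('g'): window [1,5] length 5 -- new best
  Position 6 ('d'): window [1,6] length 6 -- new best
  Position 7 ('a'): repeat (last at 2), move window start to 3
  Position 7 ('a'): window [3,7] length 5
  Position 8 ('g'): repeat (last at 5), move window start to 6
  Position 8 ('g'): window [6,8] length 3
  Position 9 ('b'): window [6,9] length 4
Longest substring with no repeats: "bahcgd" with length 6

6


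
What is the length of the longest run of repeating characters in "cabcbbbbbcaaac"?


Input: "cabcbbbbbcaaac"
Scanning for longest run:
  Position 1 ('a'): new char, reset run to 1
  Position 2 ('b'): new char, reset run to 1
  Position 3 ('c'): new char, reset run to 1
  Position 4 ('b'): new char, reset run to 1
  Position 5 ('b'): continues run of 'b', length=2
  Position 6 ('b'): continues run of 'b', length=3
  Position 7 ('b'): continues run of 'b', length=4
  Position 8 ('b'): continues run of 'b', length=5
  Position 9 ('c'): new char, reset run to 1
  Position 10 ('a'): new char, reset run to 1
  Position 11 ('a'): continues run of 'a', length=2
  Position 12 ('a'): continues run of 'a', length=3
  Position 13 ('c'): new char, reset run to 1
Longest run: 'b' with length 5

5


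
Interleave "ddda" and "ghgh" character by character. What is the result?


Interleaving "ddda" and "ghgh":
  Position 0: 'd' from first, 'g' from second => "dg"
  Position 1: 'd' from first, 'h' from second => "dh"
  Position 2: 'd' from first, 'g' from second => "dg"
  Position 3: 'a' from first, 'h' from second => "ah"
Result: dgdhdgah

dgdhdgah


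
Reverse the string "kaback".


Input: kaback
Reading characters right to left:
  Position 5: 'k'
  Position 4: 'c'
  Position 3: 'a'
  Position 2: 'b'
  Position 1: 'a'
  Position 0: 'k'
Reversed: kcabak

kcabak


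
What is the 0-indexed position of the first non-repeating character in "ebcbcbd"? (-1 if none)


Input: ebcbcbd
Character frequencies:
  'b': 3
  'c': 2
  'd': 1
  'e': 1
Scanning left to right for freq == 1:
  Position 0 ('e'): unique! => answer = 0

0


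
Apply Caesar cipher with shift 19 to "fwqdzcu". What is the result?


Caesar cipher: shift "fwqdzcu" by 19
  'f' (pos 5) + 19 = pos 24 = 'y'
  'w' (pos 22) + 19 = pos 15 = 'p'
  'q' (pos 16) + 19 = pos 9 = 'j'
  'd' (pos 3) + 19 = pos 22 = 'w'
  'z' (pos 25) + 19 = pos 18 = 's'
  'c' (pos 2) + 19 = pos 21 = 'v'
  'u' (pos 20) + 19 = pos 13 = 'n'
Result: ypjwsvn

ypjwsvn


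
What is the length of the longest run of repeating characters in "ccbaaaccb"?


Input: "ccbaaaccb"
Scanning for longest run:
  Position 1 ('c'): continues run of 'c', length=2
  Position 2 ('b'): new char, reset run to 1
  Position 3 ('a'): new char, reset run to 1
  Position 4 ('a'): continues run of 'a', length=2
  Position 5 ('a'): continues run of 'a', length=3
  Position 6 ('c'): new char, reset run to 1
  Position 7 ('c'): continues run of 'c', length=2
  Position 8 ('b'): new char, reset run to 1
Longest run: 'a' with length 3

3


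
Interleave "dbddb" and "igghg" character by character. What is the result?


Interleaving "dbddb" and "igghg":
  Position 0: 'd' from first, 'i' from second => "di"
  Position 1: 'b' from first, 'g' from second => "bg"
  Position 2: 'd' from first, 'g' from second => "dg"
  Position 3: 'd' from first, 'h' from second => "dh"
  Position 4: 'b' from first, 'g' from second => "bg"
Result: dibgdgdhbg

dibgdgdhbg


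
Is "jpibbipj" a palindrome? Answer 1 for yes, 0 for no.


Input: jpibbipj
Reversed: jpibbipj
  Compare pos 0 ('j') with pos 7 ('j'): match
  Compare pos 1 ('p') with pos 6 ('p'): match
  Compare pos 2 ('i') with pos 5 ('i'): match
  Compare pos 3 ('b') with pos 4 ('b'): match
Result: palindrome

1


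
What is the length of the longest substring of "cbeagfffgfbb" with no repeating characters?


Input: "cbeagfffgfbb"
Sliding window (track last position of each char):
  Position 0 ('c'): window [0,0] length 1 -- new best
  Position 1 ('b'): window [0,1] length 2 -- new best
  Position 2 ('e'): window [0,2] length 3 -- new best
  Position 3 ('a'): window [0,3] length 4 -- new best
  Position 4 ('g'): window [0,4] length 5 -- new best
  Position 5 ('f'): window [0,5] length 6 -- new best
  Position 6 ('f'): repeat (last at 5), move window start to 6
  Position 6 ('f'): window [6,6] length 1
  Position 7 ('f'): repeat (last at 6), move window start to 7
  Position 7 ('f'): window [7,7] length 1
  Position 8 ('g'): window [7,8] length 2
  Position 9 ('f'): repeat (last at 7), move window start to 8
  Position 9 ('f'): window [8,9] length 2
  Position 10 ('b'): window [8,10] length 3
  Position 11 ('b'): repeat (last at 10), move window start to 11
  Position 11 ('b'): window [11,11] length 1
Longest substring with no repeats: "cbeagf" with length 6

6


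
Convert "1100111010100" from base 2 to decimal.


Input: "1100111010100" in base 2
Positional expansion:
  Digit '1' (value 1) x 2^12 = 4096
  Digit '1' (value 1) x 2^11 = 2048
  Digit '0' (value 0) x 2^10 = 0
  Digit '0' (value 0) x 2^9 = 0
  Digit '1' (value 1) x 2^8 = 256
  Digit '1' (value 1) x 2^7 = 128
  Digit '1' (value 1) x 2^6 = 64
  Digit '0' (value 0) x 2^5 = 0
  Digit '1' (value 1) x 2^4 = 16
  Digit '0' (value 0) x 2^3 = 0
  Digit '1' (value 1) x 2^2 = 4
  Digit '0' (value 0) x 2^1 = 0
  Digit '0' (value 0) x 2^0 = 0
Sum = 6612

6612


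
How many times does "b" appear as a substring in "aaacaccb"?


Searching for "b" in "aaacaccb"
Scanning each position:
  Position 0: "a" => no
  Position 1: "a" => no
  Position 2: "a" => no
  Position 3: "c" => no
  Position 4: "a" => no
  Position 5: "c" => no
  Position 6: "c" => no
  Position 7: "b" => MATCH
Total occurrences: 1

1


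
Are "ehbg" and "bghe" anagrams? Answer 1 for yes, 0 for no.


Strings: "ehbg", "bghe"
Sorted first:  begh
Sorted second: begh
Sorted forms match => anagrams

1


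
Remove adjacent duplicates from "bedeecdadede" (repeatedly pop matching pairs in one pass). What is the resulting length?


Input: bedeecdadede
Stack-based adjacent duplicate removal:
  Read 'b': push. Stack: b
  Read 'e': push. Stack: be
  Read 'd': push. Stack: bed
  Read 'e': push. Stack: bede
  Read 'e': matches stack top 'e' => pop. Stack: bed
  Read 'c': push. Stack: bedc
  Read 'd': push. Stack: bedcd
  Read 'a': push. Stack: bedcda
  Read 'd': push. Stack: bedcdad
  Read 'e': push. Stack: bedcdade
  Read 'd': push. Stack: bedcdaded
  Read 'e': push. Stack: bedcdadede
Final stack: "bedcdadede" (length 10)

10


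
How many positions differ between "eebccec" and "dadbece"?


Comparing "eebccec" and "dadbece" position by position:
  Position 0: 'e' vs 'd' => DIFFER
  Position 1: 'e' vs 'a' => DIFFER
  Position 2: 'b' vs 'd' => DIFFER
  Position 3: 'c' vs 'b' => DIFFER
  Position 4: 'c' vs 'e' => DIFFER
  Position 5: 'e' vs 'c' => DIFFER
  Position 6: 'c' vs 'e' => DIFFER
Positions that differ: 7

7


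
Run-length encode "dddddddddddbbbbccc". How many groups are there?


Input: dddddddddddbbbbccc
Scanning for consecutive runs:
  Group 1: 'd' x 11 (positions 0-10)
  Group 2: 'b' x 4 (positions 11-14)
  Group 3: 'c' x 3 (positions 15-17)
Total groups: 3

3


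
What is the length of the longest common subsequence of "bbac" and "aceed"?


LCS of "bbac" and "aceed"
DP table:
           a    c    e    e    d
      0    0    0    0    0    0
  b   0    0    0    0    0    0
  b   0    0    0    0    0    0
  a   0    1    1    1    1    1
  c   0    1    2    2    2    2
LCS length = dp[4][5] = 2

2


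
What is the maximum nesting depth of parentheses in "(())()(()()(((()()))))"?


Input: "(())()(()()(((()()))))"
Tracking depth:
  Position 0 '(': depth becomes 1
  Position 1 '(': depth becomes 2
  Position 2 ')': depth becomes 1
  Position 3 ')': depth becomes 0
  Position 4 '(': depth becomes 1
  Position 5 ')': depth becomes 0
  Position 6 '(': depth becomes 1
  Position 7 '(': depth becomes 2
  Position 8 ')': depth becomes 1
  Position 9 '(': depth becomes 2
  Position 10 ')': depth becomes 1
  Position 11 '(': depth becomes 2
  Position 12 '(': depth becomes 3
  Position 13 '(': depth becomes 4
  Position 14 '(': depth becomes 5
  Position 15 ')': depth becomes 4
  Position 16 '(': depth becomes 5
  Position 17 ')': depth becomes 4
  Position 18 ')': depth becomes 3
  Position 19 ')': depth becomes 2
  Position 20 ')': depth becomes 1
  Position 21 ')': depth becomes 0
Maximum depth reached: 5

5


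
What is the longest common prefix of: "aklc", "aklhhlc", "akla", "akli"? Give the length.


Words: aklc, aklhhlc, akla, akli
  Position 0: all 'a' => match
  Position 1: all 'k' => match
  Position 2: all 'l' => match
  Position 3: ('c', 'h', 'a', 'i') => mismatch, stop
LCP = "akl" (length 3)

3


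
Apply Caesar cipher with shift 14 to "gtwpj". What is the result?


Caesar cipher: shift "gtwpj" by 14
  'g' (pos 6) + 14 = pos 20 = 'u'
  't' (pos 19) + 14 = pos 7 = 'h'
  'w' (pos 22) + 14 = pos 10 = 'k'
  'p' (pos 15) + 14 = pos 3 = 'd'
  'j' (pos 9) + 14 = pos 23 = 'x'
Result: uhkdx

uhkdx


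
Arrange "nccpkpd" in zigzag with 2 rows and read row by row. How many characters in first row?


Zigzag "nccpkpd" into 2 rows:
Placing characters:
  'n' => row 0
  'c' => row 1
  'c' => row 0
  'p' => row 1
  'k' => row 0
  'p' => row 1
  'd' => row 0
Rows:
  Row 0: "nckd"
  Row 1: "cpp"
First row length: 4

4


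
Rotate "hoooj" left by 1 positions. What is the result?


Input: "hoooj", rotate left by 1
First 1 characters: "h"
Remaining characters: "oooj"
Concatenate remaining + first: "oooj" + "h" = "ooojh"

ooojh


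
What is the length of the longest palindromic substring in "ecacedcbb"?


Input: "ecacedcbb"
Checking substrings for palindromes:
  [0:5] "ecace" (len 5) => palindrome
  [1:4] "cac" (len 3) => palindrome
  [7:9] "bb" (len 2) => palindrome
Longest palindromic substring: "ecace" with length 5

5


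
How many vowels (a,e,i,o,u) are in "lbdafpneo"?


Input: lbdafpneo
Checking each character:
  'l' at position 0: consonant
  'b' at position 1: consonant
  'd' at position 2: consonant
  'a' at position 3: vowel (running total: 1)
  'f' at position 4: consonant
  'p' at position 5: consonant
  'n' at position 6: consonant
  'e' at position 7: vowel (running total: 2)
  'o' at position 8: vowel (running total: 3)
Total vowels: 3

3


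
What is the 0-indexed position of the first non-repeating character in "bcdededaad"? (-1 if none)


Input: bcdededaad
Character frequencies:
  'a': 2
  'b': 1
  'c': 1
  'd': 4
  'e': 2
Scanning left to right for freq == 1:
  Position 0 ('b'): unique! => answer = 0

0


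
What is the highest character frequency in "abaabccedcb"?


Input: abaabccedcb
Character counts:
  'a': 3
  'b': 3
  'c': 3
  'd': 1
  'e': 1
Maximum frequency: 3

3


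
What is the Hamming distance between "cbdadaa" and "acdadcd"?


Comparing "cbdadaa" and "acdadcd" position by position:
  Position 0: 'c' vs 'a' => differ
  Position 1: 'b' vs 'c' => differ
  Position 2: 'd' vs 'd' => same
  Position 3: 'a' vs 'a' => same
  Position 4: 'd' vs 'd' => same
  Position 5: 'a' vs 'c' => differ
  Position 6: 'a' vs 'd' => differ
Total differences (Hamming distance): 4

4


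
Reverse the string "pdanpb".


Input: pdanpb
Reading characters right to left:
  Position 5: 'b'
  Position 4: 'p'
  Position 3: 'n'
  Position 2: 'a'
  Position 1: 'd'
  Position 0: 'p'
Reversed: bpnadp

bpnadp


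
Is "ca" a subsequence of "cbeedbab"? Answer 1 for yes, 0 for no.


Check if "ca" is a subsequence of "cbeedbab"
Greedy scan:
  Position 0 ('c'): matches sub[0] = 'c'
  Position 1 ('b'): no match needed
  Position 2 ('e'): no match needed
  Position 3 ('e'): no match needed
  Position 4 ('d'): no match needed
  Position 5 ('b'): no match needed
  Position 6 ('a'): matches sub[1] = 'a'
  Position 7 ('b'): no match needed
All 2 characters matched => is a subsequence

1


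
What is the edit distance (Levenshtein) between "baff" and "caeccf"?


Computing edit distance: "baff" -> "caeccf"
DP table:
           c    a    e    c    c    f
      0    1    2    3    4    5    6
  b   1    1    2    3    4    5    6
  a   2    2    1    2    3    4    5
  f   3    3    2    2    3    4    4
  f   4    4    3    3    3    4    4
Edit distance = dp[4][6] = 4

4


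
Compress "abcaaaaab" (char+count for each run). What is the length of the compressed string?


Input: abcaaaaab
Runs:
  'a' x 1 => "a1"
  'b' x 1 => "b1"
  'c' x 1 => "c1"
  'a' x 5 => "a5"
  'b' x 1 => "b1"
Compressed: "a1b1c1a5b1"
Compressed length: 10

10


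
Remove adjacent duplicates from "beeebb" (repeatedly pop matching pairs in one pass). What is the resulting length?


Input: beeebb
Stack-based adjacent duplicate removal:
  Read 'b': push. Stack: b
  Read 'e': push. Stack: be
  Read 'e': matches stack top 'e' => pop. Stack: b
  Read 'e': push. Stack: be
  Read 'b': push. Stack: beb
  Read 'b': matches stack top 'b' => pop. Stack: be
Final stack: "be" (length 2)

2


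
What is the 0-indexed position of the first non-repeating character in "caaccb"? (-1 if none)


Input: caaccb
Character frequencies:
  'a': 2
  'b': 1
  'c': 3
Scanning left to right for freq == 1:
  Position 0 ('c'): freq=3, skip
  Position 1 ('a'): freq=2, skip
  Position 2 ('a'): freq=2, skip
  Position 3 ('c'): freq=3, skip
  Position 4 ('c'): freq=3, skip
  Position 5 ('b'): unique! => answer = 5

5


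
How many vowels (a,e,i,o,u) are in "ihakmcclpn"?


Input: ihakmcclpn
Checking each character:
  'i' at position 0: vowel (running total: 1)
  'h' at position 1: consonant
  'a' at position 2: vowel (running total: 2)
  'k' at position 3: consonant
  'm' at position 4: consonant
  'c' at position 5: consonant
  'c' at position 6: consonant
  'l' at position 7: consonant
  'p' at position 8: consonant
  'n' at position 9: consonant
Total vowels: 2

2


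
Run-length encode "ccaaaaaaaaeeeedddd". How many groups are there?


Input: ccaaaaaaaaeeeedddd
Scanning for consecutive runs:
  Group 1: 'c' x 2 (positions 0-1)
  Group 2: 'a' x 8 (positions 2-9)
  Group 3: 'e' x 4 (positions 10-13)
  Group 4: 'd' x 4 (positions 14-17)
Total groups: 4

4


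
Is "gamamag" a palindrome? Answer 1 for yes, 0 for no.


Input: gamamag
Reversed: gamamag
  Compare pos 0 ('g') with pos 6 ('g'): match
  Compare pos 1 ('a') with pos 5 ('a'): match
  Compare pos 2 ('m') with pos 4 ('m'): match
Result: palindrome

1


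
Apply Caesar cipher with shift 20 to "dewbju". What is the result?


Caesar cipher: shift "dewbju" by 20
  'd' (pos 3) + 20 = pos 23 = 'x'
  'e' (pos 4) + 20 = pos 24 = 'y'
  'w' (pos 22) + 20 = pos 16 = 'q'
  'b' (pos 1) + 20 = pos 21 = 'v'
  'j' (pos 9) + 20 = pos 3 = 'd'
  'u' (pos 20) + 20 = pos 14 = 'o'
Result: xyqvdo

xyqvdo


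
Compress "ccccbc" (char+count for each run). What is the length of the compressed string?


Input: ccccbc
Runs:
  'c' x 4 => "c4"
  'b' x 1 => "b1"
  'c' x 1 => "c1"
Compressed: "c4b1c1"
Compressed length: 6

6


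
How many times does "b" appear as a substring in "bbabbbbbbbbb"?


Searching for "b" in "bbabbbbbbbbb"
Scanning each position:
  Position 0: "b" => MATCH
  Position 1: "b" => MATCH
  Position 2: "a" => no
  Position 3: "b" => MATCH
  Position 4: "b" => MATCH
  Position 5: "b" => MATCH
  Position 6: "b" => MATCH
  Position 7: "b" => MATCH
  Position 8: "b" => MATCH
  Position 9: "b" => MATCH
  Position 10: "b" => MATCH
  Position 11: "b" => MATCH
Total occurrences: 11

11


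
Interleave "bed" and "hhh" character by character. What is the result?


Interleaving "bed" and "hhh":
  Position 0: 'b' from first, 'h' from second => "bh"
  Position 1: 'e' from first, 'h' from second => "eh"
  Position 2: 'd' from first, 'h' from second => "dh"
Result: bhehdh

bhehdh


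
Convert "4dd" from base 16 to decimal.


Input: "4dd" in base 16
Positional expansion:
  Digit '4' (value 4) x 16^2 = 1024
  Digit 'd' (value 13) x 16^1 = 208
  Digit 'd' (value 13) x 16^0 = 13
Sum = 1245

1245


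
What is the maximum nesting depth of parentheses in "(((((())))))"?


Input: "(((((())))))"
Tracking depth:
  Position 0 '(': depth becomes 1
  Position 1 '(': depth becomes 2
  Position 2 '(': depth becomes 3
  Position 3 '(': depth becomes 4
  Position 4 '(': depth becomes 5
  Position 5 '(': depth becomes 6
  Position 6 ')': depth becomes 5
  Position 7 ')': depth becomes 4
  Position 8 ')': depth becomes 3
  Position 9 ')': depth becomes 2
  Position 10 ')': depth becomes 1
  Position 11 ')': depth becomes 0
Maximum depth reached: 6

6


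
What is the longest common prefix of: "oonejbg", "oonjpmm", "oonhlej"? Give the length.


Words: oonejbg, oonjpmm, oonhlej
  Position 0: all 'o' => match
  Position 1: all 'o' => match
  Position 2: all 'n' => match
  Position 3: ('e', 'j', 'h') => mismatch, stop
LCP = "oon" (length 3)

3


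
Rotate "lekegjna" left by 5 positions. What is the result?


Input: "lekegjna", rotate left by 5
First 5 characters: "lekeg"
Remaining characters: "jna"
Concatenate remaining + first: "jna" + "lekeg" = "jnalekeg"

jnalekeg


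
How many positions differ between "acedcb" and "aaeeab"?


Comparing "acedcb" and "aaeeab" position by position:
  Position 0: 'a' vs 'a' => same
  Position 1: 'c' vs 'a' => DIFFER
  Position 2: 'e' vs 'e' => same
  Position 3: 'd' vs 'e' => DIFFER
  Position 4: 'c' vs 'a' => DIFFER
  Position 5: 'b' vs 'b' => same
Positions that differ: 3

3


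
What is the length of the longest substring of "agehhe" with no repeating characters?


Input: "agehhe"
Sliding window (track last position of each char):
  Position 0 ('a'): window [0,0] length 1 -- new best
  Position 1 ('g'): window [0,1] length 2 -- new best
  Position 2 ('e'): window [0,2] length 3 -- new best
  Position 3 ('h'): window [0,3] length 4 -- new best
  Position 4 ('h'): repeat (last at 3), move window start to 4
  Position 4 ('h'): window [4,4] length 1
  Position 5 ('e'): window [4,5] length 2
Longest substring with no repeats: "ageh" with length 4

4


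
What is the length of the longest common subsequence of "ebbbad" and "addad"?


LCS of "ebbbad" and "addad"
DP table:
           a    d    d    a    d
      0    0    0    0    0    0
  e   0    0    0    0    0    0
  b   0    0    0    0    0    0
  b   0    0    0    0    0    0
  b   0    0    0    0    0    0
  a   0    1    1    1    1    1
  d   0    1    2    2    2    2
LCS length = dp[6][5] = 2

2


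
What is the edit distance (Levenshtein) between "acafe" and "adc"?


Computing edit distance: "acafe" -> "adc"
DP table:
           a    d    c
      0    1    2    3
  a   1    0    1    2
  c   2    1    1    1
  a   3    2    2    2
  f   4    3    3    3
  e   5    4    4    4
Edit distance = dp[5][3] = 4

4


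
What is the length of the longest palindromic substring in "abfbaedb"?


Input: "abfbaedb"
Checking substrings for palindromes:
  [0:5] "abfba" (len 5) => palindrome
  [1:4] "bfb" (len 3) => palindrome
Longest palindromic substring: "abfba" with length 5

5


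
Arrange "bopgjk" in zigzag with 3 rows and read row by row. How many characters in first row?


Zigzag "bopgjk" into 3 rows:
Placing characters:
  'b' => row 0
  'o' => row 1
  'p' => row 2
  'g' => row 1
  'j' => row 0
  'k' => row 1
Rows:
  Row 0: "bj"
  Row 1: "ogk"
  Row 2: "p"
First row length: 2

2


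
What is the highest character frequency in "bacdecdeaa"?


Input: bacdecdeaa
Character counts:
  'a': 3
  'b': 1
  'c': 2
  'd': 2
  'e': 2
Maximum frequency: 3

3


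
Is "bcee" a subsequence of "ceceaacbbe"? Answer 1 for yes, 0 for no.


Check if "bcee" is a subsequence of "ceceaacbbe"
Greedy scan:
  Position 0 ('c'): no match needed
  Position 1 ('e'): no match needed
  Position 2 ('c'): no match needed
  Position 3 ('e'): no match needed
  Position 4 ('a'): no match needed
  Position 5 ('a'): no match needed
  Position 6 ('c'): no match needed
  Position 7 ('b'): matches sub[0] = 'b'
  Position 8 ('b'): no match needed
  Position 9 ('e'): no match needed
Only matched 1/4 characters => not a subsequence

0


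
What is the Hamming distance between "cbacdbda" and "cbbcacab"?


Comparing "cbacdbda" and "cbbcacab" position by position:
  Position 0: 'c' vs 'c' => same
  Position 1: 'b' vs 'b' => same
  Position 2: 'a' vs 'b' => differ
  Position 3: 'c' vs 'c' => same
  Position 4: 'd' vs 'a' => differ
  Position 5: 'b' vs 'c' => differ
  Position 6: 'd' vs 'a' => differ
  Position 7: 'a' vs 'b' => differ
Total differences (Hamming distance): 5

5


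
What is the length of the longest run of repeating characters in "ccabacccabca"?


Input: "ccabacccabca"
Scanning for longest run:
  Position 1 ('c'): continues run of 'c', length=2
  Position 2 ('a'): new char, reset run to 1
  Position 3 ('b'): new char, reset run to 1
  Position 4 ('a'): new char, reset run to 1
  Position 5 ('c'): new char, reset run to 1
  Position 6 ('c'): continues run of 'c', length=2
  Position 7 ('c'): continues run of 'c', length=3
  Position 8 ('a'): new char, reset run to 1
  Position 9 ('b'): new char, reset run to 1
  Position 10 ('c'): new char, reset run to 1
  Position 11 ('a'): new char, reset run to 1
Longest run: 'c' with length 3

3


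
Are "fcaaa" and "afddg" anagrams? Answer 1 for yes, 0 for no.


Strings: "fcaaa", "afddg"
Sorted first:  aaacf
Sorted second: addfg
Differ at position 1: 'a' vs 'd' => not anagrams

0


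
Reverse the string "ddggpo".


Input: ddggpo
Reading characters right to left:
  Position 5: 'o'
  Position 4: 'p'
  Position 3: 'g'
  Position 2: 'g'
  Position 1: 'd'
  Position 0: 'd'
Reversed: opggdd

opggdd


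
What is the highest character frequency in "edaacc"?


Input: edaacc
Character counts:
  'a': 2
  'c': 2
  'd': 1
  'e': 1
Maximum frequency: 2

2


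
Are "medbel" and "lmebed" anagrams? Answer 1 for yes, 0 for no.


Strings: "medbel", "lmebed"
Sorted first:  bdeelm
Sorted second: bdeelm
Sorted forms match => anagrams

1


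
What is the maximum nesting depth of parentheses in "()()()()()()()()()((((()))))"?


Input: "()()()()()()()()()((((()))))"
Tracking depth:
  Position 0 '(': depth becomes 1
  Position 1 ')': depth becomes 0
  Position 2 '(': depth becomes 1
  Position 3 ')': depth becomes 0
  Position 4 '(': depth becomes 1
  Position 5 ')': depth becomes 0
  Position 6 '(': depth becomes 1
  Position 7 ')': depth becomes 0
  Position 8 '(': depth becomes 1
  Position 9 ')': depth becomes 0
  Position 10 '(': depth becomes 1
  Position 11 ')': depth becomes 0
  Position 12 '(': depth becomes 1
  Position 13 ')': depth becomes 0
  Position 14 '(': depth becomes 1
  Position 15 ')': depth becomes 0
  Position 16 '(': depth becomes 1
  Position 17 ')': depth becomes 0
  Position 18 '(': depth becomes 1
  Position 19 '(': depth becomes 2
  Position 20 '(': depth becomes 3
  Position 21 '(': depth becomes 4
  Position 22 '(': depth becomes 5
  Position 23 ')': depth becomes 4
  Position 24 ')': depth becomes 3
  Position 25 ')': depth becomes 2
  Position 26 ')': depth becomes 1
  Position 27 ')': depth becomes 0
Maximum depth reached: 5

5


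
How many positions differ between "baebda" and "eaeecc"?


Comparing "baebda" and "eaeecc" position by position:
  Position 0: 'b' vs 'e' => DIFFER
  Position 1: 'a' vs 'a' => same
  Position 2: 'e' vs 'e' => same
  Position 3: 'b' vs 'e' => DIFFER
  Position 4: 'd' vs 'c' => DIFFER
  Position 5: 'a' vs 'c' => DIFFER
Positions that differ: 4

4


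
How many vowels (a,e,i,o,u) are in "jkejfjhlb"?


Input: jkejfjhlb
Checking each character:
  'j' at position 0: consonant
  'k' at position 1: consonant
  'e' at position 2: vowel (running total: 1)
  'j' at position 3: consonant
  'f' at position 4: consonant
  'j' at position 5: consonant
  'h' at position 6: consonant
  'l' at position 7: consonant
  'b' at position 8: consonant
Total vowels: 1

1


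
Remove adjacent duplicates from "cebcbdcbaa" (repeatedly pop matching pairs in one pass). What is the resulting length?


Input: cebcbdcbaa
Stack-based adjacent duplicate removal:
  Read 'c': push. Stack: c
  Read 'e': push. Stack: ce
  Read 'b': push. Stack: ceb
  Read 'c': push. Stack: cebc
  Read 'b': push. Stack: cebcb
  Read 'd': push. Stack: cebcbd
  Read 'c': push. Stack: cebcbdc
  Read 'b': push. Stack: cebcbdcb
  Read 'a': push. Stack: cebcbdcba
  Read 'a': matches stack top 'a' => pop. Stack: cebcbdcb
Final stack: "cebcbdcb" (length 8)

8


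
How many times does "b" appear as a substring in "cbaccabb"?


Searching for "b" in "cbaccabb"
Scanning each position:
  Position 0: "c" => no
  Position 1: "b" => MATCH
  Position 2: "a" => no
  Position 3: "c" => no
  Position 4: "c" => no
  Position 5: "a" => no
  Position 6: "b" => MATCH
  Position 7: "b" => MATCH
Total occurrences: 3

3


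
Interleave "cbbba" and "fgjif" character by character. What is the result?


Interleaving "cbbba" and "fgjif":
  Position 0: 'c' from first, 'f' from second => "cf"
  Position 1: 'b' from first, 'g' from second => "bg"
  Position 2: 'b' from first, 'j' from second => "bj"
  Position 3: 'b' from first, 'i' from second => "bi"
  Position 4: 'a' from first, 'f' from second => "af"
Result: cfbgbjbiaf

cfbgbjbiaf


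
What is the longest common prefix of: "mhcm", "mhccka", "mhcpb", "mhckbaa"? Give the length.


Words: mhcm, mhccka, mhcpb, mhckbaa
  Position 0: all 'm' => match
  Position 1: all 'h' => match
  Position 2: all 'c' => match
  Position 3: ('m', 'c', 'p', 'k') => mismatch, stop
LCP = "mhc" (length 3)

3


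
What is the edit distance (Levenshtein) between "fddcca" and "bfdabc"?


Computing edit distance: "fddcca" -> "bfdabc"
DP table:
           b    f    d    a    b    c
      0    1    2    3    4    5    6
  f   1    1    1    2    3    4    5
  d   2    2    2    1    2    3    4
  d   3    3    3    2    2    3    4
  c   4    4    4    3    3    3    3
  c   5    5    5    4    4    4    3
  a   6    6    6    5    4    5    4
Edit distance = dp[6][6] = 4

4


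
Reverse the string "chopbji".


Input: chopbji
Reading characters right to left:
  Position 6: 'i'
  Position 5: 'j'
  Position 4: 'b'
  Position 3: 'p'
  Position 2: 'o'
  Position 1: 'h'
  Position 0: 'c'
Reversed: ijbpohc

ijbpohc


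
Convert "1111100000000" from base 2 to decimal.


Input: "1111100000000" in base 2
Positional expansion:
  Digit '1' (value 1) x 2^12 = 4096
  Digit '1' (value 1) x 2^11 = 2048
  Digit '1' (value 1) x 2^10 = 1024
  Digit '1' (value 1) x 2^9 = 512
  Digit '1' (value 1) x 2^8 = 256
  Digit '0' (value 0) x 2^7 = 0
  Digit '0' (value 0) x 2^6 = 0
  Digit '0' (value 0) x 2^5 = 0
  Digit '0' (value 0) x 2^4 = 0
  Digit '0' (value 0) x 2^3 = 0
  Digit '0' (value 0) x 2^2 = 0
  Digit '0' (value 0) x 2^1 = 0
  Digit '0' (value 0) x 2^0 = 0
Sum = 7936

7936


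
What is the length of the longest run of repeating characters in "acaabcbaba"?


Input: "acaabcbaba"
Scanning for longest run:
  Position 1 ('c'): new char, reset run to 1
  Position 2 ('a'): new char, reset run to 1
  Position 3 ('a'): continues run of 'a', length=2
  Position 4 ('b'): new char, reset run to 1
  Position 5 ('c'): new char, reset run to 1
  Position 6 ('b'): new char, reset run to 1
  Position 7 ('a'): new char, reset run to 1
  Position 8 ('b'): new char, reset run to 1
  Position 9 ('a'): new char, reset run to 1
Longest run: 'a' with length 2

2


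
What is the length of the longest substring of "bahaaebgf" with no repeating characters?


Input: "bahaaebgf"
Sliding window (track last position of each char):
  Position 0 ('b'): window [0,0] length 1 -- new best
  Position 1 ('a'): window [0,1] length 2 -- new best
  Position 2 ('h'): window [0,2] length 3 -- new best
  Position 3 ('a'): repeat (last at 1), move window start to 2
  Position 3 ('a'): window [2,3] length 2
  Position 4 ('a'): repeat (last at 3), move window start to 4
  Position 4 ('a'): window [4,4] length 1
  Position 5 ('e'): window [4,5] length 2
  Position 6 ('b'): window [4,6] length 3
  Position 7 ('g'): window [4,7] length 4 -- new best
  Position 8 ('f'): window [4,8] length 5 -- new best
Longest substring with no repeats: "aebgf" with length 5

5


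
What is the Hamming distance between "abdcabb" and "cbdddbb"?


Comparing "abdcabb" and "cbdddbb" position by position:
  Position 0: 'a' vs 'c' => differ
  Position 1: 'b' vs 'b' => same
  Position 2: 'd' vs 'd' => same
  Position 3: 'c' vs 'd' => differ
  Position 4: 'a' vs 'd' => differ
  Position 5: 'b' vs 'b' => same
  Position 6: 'b' vs 'b' => same
Total differences (Hamming distance): 3

3


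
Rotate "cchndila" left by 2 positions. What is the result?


Input: "cchndila", rotate left by 2
First 2 characters: "cc"
Remaining characters: "hndila"
Concatenate remaining + first: "hndila" + "cc" = "hndilacc"

hndilacc


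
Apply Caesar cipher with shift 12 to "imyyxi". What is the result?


Caesar cipher: shift "imyyxi" by 12
  'i' (pos 8) + 12 = pos 20 = 'u'
  'm' (pos 12) + 12 = pos 24 = 'y'
  'y' (pos 24) + 12 = pos 10 = 'k'
  'y' (pos 24) + 12 = pos 10 = 'k'
  'x' (pos 23) + 12 = pos 9 = 'j'
  'i' (pos 8) + 12 = pos 20 = 'u'
Result: uykkju

uykkju


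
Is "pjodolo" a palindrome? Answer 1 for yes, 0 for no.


Input: pjodolo
Reversed: olodojp
  Compare pos 0 ('p') with pos 6 ('o'): MISMATCH
  Compare pos 1 ('j') with pos 5 ('l'): MISMATCH
  Compare pos 2 ('o') with pos 4 ('o'): match
Result: not a palindrome

0


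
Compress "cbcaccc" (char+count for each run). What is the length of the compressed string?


Input: cbcaccc
Runs:
  'c' x 1 => "c1"
  'b' x 1 => "b1"
  'c' x 1 => "c1"
  'a' x 1 => "a1"
  'c' x 3 => "c3"
Compressed: "c1b1c1a1c3"
Compressed length: 10

10


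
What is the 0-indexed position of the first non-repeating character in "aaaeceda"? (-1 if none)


Input: aaaeceda
Character frequencies:
  'a': 4
  'c': 1
  'd': 1
  'e': 2
Scanning left to right for freq == 1:
  Position 0 ('a'): freq=4, skip
  Position 1 ('a'): freq=4, skip
  Position 2 ('a'): freq=4, skip
  Position 3 ('e'): freq=2, skip
  Position 4 ('c'): unique! => answer = 4

4


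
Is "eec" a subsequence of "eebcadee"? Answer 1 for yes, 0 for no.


Check if "eec" is a subsequence of "eebcadee"
Greedy scan:
  Position 0 ('e'): matches sub[0] = 'e'
  Position 1 ('e'): matches sub[1] = 'e'
  Position 2 ('b'): no match needed
  Position 3 ('c'): matches sub[2] = 'c'
  Position 4 ('a'): no match needed
  Position 5 ('d'): no match needed
  Position 6 ('e'): no match needed
  Position 7 ('e'): no match needed
All 3 characters matched => is a subsequence

1


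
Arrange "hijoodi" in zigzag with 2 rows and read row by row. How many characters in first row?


Zigzag "hijoodi" into 2 rows:
Placing characters:
  'h' => row 0
  'i' => row 1
  'j' => row 0
  'o' => row 1
  'o' => row 0
  'd' => row 1
  'i' => row 0
Rows:
  Row 0: "hjoi"
  Row 1: "iod"
First row length: 4

4


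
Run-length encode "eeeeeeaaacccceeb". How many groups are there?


Input: eeeeeeaaacccceeb
Scanning for consecutive runs:
  Group 1: 'e' x 6 (positions 0-5)
  Group 2: 'a' x 3 (positions 6-8)
  Group 3: 'c' x 4 (positions 9-12)
  Group 4: 'e' x 2 (positions 13-14)
  Group 5: 'b' x 1 (positions 15-15)
Total groups: 5

5


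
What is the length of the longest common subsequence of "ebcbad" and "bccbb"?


LCS of "ebcbad" and "bccbb"
DP table:
           b    c    c    b    b
      0    0    0    0    0    0
  e   0    0    0    0    0    0
  b   0    1    1    1    1    1
  c   0    1    2    2    2    2
  b   0    1    2    2    3    3
  a   0    1    2    2    3    3
  d   0    1    2    2    3    3
LCS length = dp[6][5] = 3

3


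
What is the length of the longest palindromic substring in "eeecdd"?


Input: "eeecdd"
Checking substrings for palindromes:
  [0:3] "eee" (len 3) => palindrome
  [0:2] "ee" (len 2) => palindrome
  [1:3] "ee" (len 2) => palindrome
  [4:6] "dd" (len 2) => palindrome
Longest palindromic substring: "eee" with length 3

3


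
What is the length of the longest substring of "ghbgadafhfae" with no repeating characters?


Input: "ghbgadafhfae"
Sliding window (track last position of each char):
  Position 0 ('g'): window [0,0] length 1 -- new best
  Position 1 ('h'): window [0,1] length 2 -- new best
  Position 2 ('b'): window [0,2] length 3 -- new best
  Position 3 ('g'): repeat (last at 0), move window start to 1
  Position 3 ('g'): window [1,3] length 3
  Position 4 ('a'): window [1,4] length 4 -- new best
  Position 5 ('d'): window [1,5] length 5 -- new best
  Position 6 ('a'): repeat (last at 4), move window start to 5
  Position 6 ('a'): window [5,6] length 2
  Position 7 ('f'): window [5,7] length 3
  Position 8 ('h'): window [5,8] length 4
  Position 9 ('f'): repeat (last at 7), move window start to 8
  Position 9 ('f'): window [8,9] length 2
  Position 10 ('a'): window [8,10] length 3
  Position 11 ('e'): window [8,11] length 4
Longest substring with no repeats: "hbgad" with length 5

5
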